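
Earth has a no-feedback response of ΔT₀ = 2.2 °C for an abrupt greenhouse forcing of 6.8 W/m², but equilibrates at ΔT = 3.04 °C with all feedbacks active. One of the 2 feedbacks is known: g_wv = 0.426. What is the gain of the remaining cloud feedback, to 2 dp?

-0.15

Amplification A = ΔT/ΔT₀ = 3.04/2.2 = 1.382.
Total gain g = 1 − 1/A = 1 − 1/1.382 = 0.2764.
The known gain is 0.426.
g_cld = 0.2764 − 0.426 = -0.15.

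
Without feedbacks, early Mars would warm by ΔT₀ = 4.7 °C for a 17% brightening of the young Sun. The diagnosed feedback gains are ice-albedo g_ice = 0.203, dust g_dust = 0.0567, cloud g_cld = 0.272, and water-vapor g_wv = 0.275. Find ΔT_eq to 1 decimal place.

Total gain g = 0.203 + 0.0567 + 0.272 + 0.275 = 0.8067.
Amplification A = 1/(1 − 0.8067) = 5.173.
ΔT = 4.7 × 5.173 = 24.3 °C.

24.3 °C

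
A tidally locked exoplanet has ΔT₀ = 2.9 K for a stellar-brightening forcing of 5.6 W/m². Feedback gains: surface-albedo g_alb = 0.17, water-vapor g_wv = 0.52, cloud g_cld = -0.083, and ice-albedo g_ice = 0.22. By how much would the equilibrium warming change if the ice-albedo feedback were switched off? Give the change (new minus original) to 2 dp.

-9.38 K

Original: g = 0.827, ΔT = 2.9/(1−0.827) = 16.7630 K.
Without ice-albedo: g' = 0.607, ΔT' = 2.9/(1−0.607) = 7.3791 K.
Change = 7.3791 − 16.7630 = -9.38 K.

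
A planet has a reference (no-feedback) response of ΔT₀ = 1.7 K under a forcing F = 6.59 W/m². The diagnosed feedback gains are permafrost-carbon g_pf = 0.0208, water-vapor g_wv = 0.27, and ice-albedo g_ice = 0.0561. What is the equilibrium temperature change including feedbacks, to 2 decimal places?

Total gain g = 0.0208 + 0.27 + 0.0561 = 0.3469.
Amplification A = 1/(1 − 0.3469) = 1.531.
ΔT = 1.7 × 1.531 = 2.60 K.

2.60 K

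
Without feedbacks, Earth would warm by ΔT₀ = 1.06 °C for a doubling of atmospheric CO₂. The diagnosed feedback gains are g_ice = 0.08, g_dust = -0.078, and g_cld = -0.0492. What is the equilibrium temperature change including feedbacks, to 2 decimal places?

Total gain g = 0.08 − 0.078 − 0.0492 = -0.0472.
Amplification A = 1/(1 + 0.0472) = 0.9549.
ΔT = 1.06 × 0.9549 = 1.01 °C.

1.01 °C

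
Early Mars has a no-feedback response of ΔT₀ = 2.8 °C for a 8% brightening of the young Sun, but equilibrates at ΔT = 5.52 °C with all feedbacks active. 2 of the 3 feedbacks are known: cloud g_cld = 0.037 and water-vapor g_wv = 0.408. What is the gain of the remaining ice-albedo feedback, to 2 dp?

0.05

Amplification A = ΔT/ΔT₀ = 5.52/2.8 = 1.971.
Total gain g = 1 − 1/A = 1 − 1/1.971 = 0.4926.
Known gains sum to 0.037 + 0.408 = 0.445.
g_ice = 0.4926 − 0.445 = 0.05.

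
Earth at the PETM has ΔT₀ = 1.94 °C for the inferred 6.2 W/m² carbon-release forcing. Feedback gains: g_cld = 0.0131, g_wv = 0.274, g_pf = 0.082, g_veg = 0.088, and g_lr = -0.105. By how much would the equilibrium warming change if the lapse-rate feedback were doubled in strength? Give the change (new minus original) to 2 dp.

Original: g = 0.3521, ΔT = 1.94/(1−0.3521) = 2.9943 °C.
With doubled lapse-rate: g' = 0.2471, ΔT' = 1.94/(1−0.2471) = 2.5767 °C.
Change = 2.5767 − 2.9943 = -0.42 °C.

-0.42 °C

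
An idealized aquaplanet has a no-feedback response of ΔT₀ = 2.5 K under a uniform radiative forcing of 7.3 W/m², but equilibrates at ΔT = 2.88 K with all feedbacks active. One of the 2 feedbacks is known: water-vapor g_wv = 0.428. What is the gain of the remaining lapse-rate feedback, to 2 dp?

Amplification A = ΔT/ΔT₀ = 2.88/2.5 = 1.152.
Total gain g = 1 − 1/A = 1 − 1/1.152 = 0.1319.
The known gain is 0.428.
g_lr = 0.1319 − 0.428 = -0.30.

-0.30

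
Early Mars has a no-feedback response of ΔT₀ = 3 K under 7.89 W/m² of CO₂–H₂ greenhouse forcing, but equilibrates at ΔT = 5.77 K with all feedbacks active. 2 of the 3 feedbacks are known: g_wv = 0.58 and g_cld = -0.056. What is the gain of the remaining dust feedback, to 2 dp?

Amplification A = ΔT/ΔT₀ = 5.77/3 = 1.923.
Total gain g = 1 − 1/A = 1 − 1/1.923 = 0.48.
Known gains sum to 0.58 − 0.056 = 0.524.
g_dust = 0.48 − 0.524 = -0.04.

-0.04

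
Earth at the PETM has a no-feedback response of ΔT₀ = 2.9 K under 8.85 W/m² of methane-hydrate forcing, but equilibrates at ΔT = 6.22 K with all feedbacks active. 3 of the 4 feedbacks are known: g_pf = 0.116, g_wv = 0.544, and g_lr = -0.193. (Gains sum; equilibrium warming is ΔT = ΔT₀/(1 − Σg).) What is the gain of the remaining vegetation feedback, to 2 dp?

Amplification A = ΔT/ΔT₀ = 6.22/2.9 = 2.145.
Total gain g = 1 − 1/A = 1 − 1/2.145 = 0.5338.
Known gains sum to 0.116 + 0.544 − 0.193 = 0.467.
g_veg = 0.5338 − 0.467 = 0.07.

0.07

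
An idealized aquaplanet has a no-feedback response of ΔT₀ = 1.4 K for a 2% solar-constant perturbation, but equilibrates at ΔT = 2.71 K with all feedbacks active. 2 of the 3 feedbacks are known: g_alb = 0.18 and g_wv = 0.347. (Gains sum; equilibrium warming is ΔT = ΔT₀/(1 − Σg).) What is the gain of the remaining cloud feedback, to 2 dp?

Amplification A = ΔT/ΔT₀ = 2.71/1.4 = 1.936.
Total gain g = 1 − 1/A = 1 − 1/1.936 = 0.4835.
Known gains sum to 0.18 + 0.347 = 0.527.
g_cld = 0.4835 − 0.527 = -0.04.

-0.04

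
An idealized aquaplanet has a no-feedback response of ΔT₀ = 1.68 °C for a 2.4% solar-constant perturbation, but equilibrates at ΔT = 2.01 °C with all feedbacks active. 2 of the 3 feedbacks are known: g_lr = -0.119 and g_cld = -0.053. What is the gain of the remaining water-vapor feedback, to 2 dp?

0.34

Amplification A = ΔT/ΔT₀ = 2.01/1.68 = 1.196.
Total gain g = 1 − 1/A = 1 − 1/1.196 = 0.1639.
Known gains sum to -0.119 − 0.053 = -0.172.
g_wv = 0.1639 + 0.172 = 0.34.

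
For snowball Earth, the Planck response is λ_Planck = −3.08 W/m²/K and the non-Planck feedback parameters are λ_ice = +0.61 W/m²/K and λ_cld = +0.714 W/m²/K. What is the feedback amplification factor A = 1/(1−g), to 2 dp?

Convert to gains: g_ice = 0.61/3.08 = 0.1981; g_cld = 0.714/3.08 = 0.2318.
Total gain g = 0.4299.
A = 1/(1 − 0.4299) = 1.75.

1.75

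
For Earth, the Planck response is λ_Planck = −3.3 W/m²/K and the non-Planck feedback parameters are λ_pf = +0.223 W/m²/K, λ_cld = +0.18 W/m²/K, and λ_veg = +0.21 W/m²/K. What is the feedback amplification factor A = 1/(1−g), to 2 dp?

1.23

Convert to gains: g_pf = 0.223/3.3 = 0.06758; g_cld = 0.18/3.3 = 0.05455; g_veg = 0.21/3.3 = 0.06364.
Total gain g = 0.18577.
A = 1/(1 − 0.18577) = 1.23.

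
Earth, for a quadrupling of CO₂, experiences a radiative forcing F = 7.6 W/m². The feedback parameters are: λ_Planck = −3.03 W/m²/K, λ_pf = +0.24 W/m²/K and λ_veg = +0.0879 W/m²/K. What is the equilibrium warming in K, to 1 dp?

Net feedback parameter λ = (−3.03) + (+0.24) + (+0.0879) = -2.7021 W/m²/K.
ΔT = −F/λ = −7.6/(-2.7021) = 2.8 K.

2.8 K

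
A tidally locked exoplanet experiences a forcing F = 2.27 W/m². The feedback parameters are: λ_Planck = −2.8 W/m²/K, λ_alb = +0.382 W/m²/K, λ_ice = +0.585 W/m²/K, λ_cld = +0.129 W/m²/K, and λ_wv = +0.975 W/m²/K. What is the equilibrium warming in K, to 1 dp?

Net feedback parameter λ = (−2.8) + (+0.382) + (+0.585) + (+0.129) + (+0.975) = -0.729 W/m²/K.
ΔT = −F/λ = −2.27/(-0.729) = 3.1 K.

3.1 K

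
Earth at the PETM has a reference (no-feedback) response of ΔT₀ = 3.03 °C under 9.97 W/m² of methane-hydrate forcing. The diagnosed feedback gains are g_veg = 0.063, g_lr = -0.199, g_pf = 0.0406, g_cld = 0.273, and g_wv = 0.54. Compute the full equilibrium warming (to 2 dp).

Total gain g = 0.063 − 0.199 + 0.0406 + 0.273 + 0.54 = 0.7176.
Amplification A = 1/(1 − 0.7176) = 3.541.
ΔT = 3.03 × 3.541 = 10.73 °C.

10.73 °C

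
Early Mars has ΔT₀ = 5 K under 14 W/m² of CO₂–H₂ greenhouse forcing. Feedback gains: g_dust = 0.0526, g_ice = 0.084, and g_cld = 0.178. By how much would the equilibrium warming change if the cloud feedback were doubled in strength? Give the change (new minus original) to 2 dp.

2.56 K

Original: g = 0.3146, ΔT = 5/(1−0.3146) = 7.2950 K.
With doubled cloud: g' = 0.4926, ΔT' = 5/(1−0.4926) = 9.8542 K.
Change = 9.8542 − 7.2950 = 2.56 K.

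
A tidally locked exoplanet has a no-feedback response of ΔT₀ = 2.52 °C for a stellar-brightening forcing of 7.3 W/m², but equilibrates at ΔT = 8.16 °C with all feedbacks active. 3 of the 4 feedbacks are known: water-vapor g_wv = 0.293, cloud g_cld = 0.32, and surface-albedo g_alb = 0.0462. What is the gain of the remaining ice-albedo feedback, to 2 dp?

Amplification A = ΔT/ΔT₀ = 8.16/2.52 = 3.238.
Total gain g = 1 − 1/A = 1 − 1/3.238 = 0.6912.
Known gains sum to 0.293 + 0.32 + 0.0462 = 0.6592.
g_ice = 0.6912 − 0.6592 = 0.03.

0.03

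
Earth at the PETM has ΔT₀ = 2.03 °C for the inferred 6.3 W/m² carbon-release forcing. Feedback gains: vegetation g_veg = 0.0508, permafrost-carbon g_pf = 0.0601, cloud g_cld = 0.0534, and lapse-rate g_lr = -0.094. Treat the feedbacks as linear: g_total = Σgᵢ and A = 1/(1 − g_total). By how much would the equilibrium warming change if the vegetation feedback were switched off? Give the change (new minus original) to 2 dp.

-0.11 °C

Original: g = 0.0703, ΔT = 2.03/(1−0.0703) = 2.1835 °C.
Without vegetation: g' = 0.0195, ΔT' = 2.03/(1−0.0195) = 2.0704 °C.
Change = 2.0704 − 2.1835 = -0.11 °C.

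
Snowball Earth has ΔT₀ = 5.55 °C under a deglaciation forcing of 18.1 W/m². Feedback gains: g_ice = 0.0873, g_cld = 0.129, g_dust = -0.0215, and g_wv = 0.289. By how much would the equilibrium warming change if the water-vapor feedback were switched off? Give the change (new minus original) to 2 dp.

-3.86 °C

Original: g = 0.4838, ΔT = 5.55/(1−0.4838) = 10.7516 °C.
Without water-vapor: g' = 0.1948, ΔT' = 5.55/(1−0.1948) = 6.8927 °C.
Change = 6.8927 − 10.7516 = -3.86 °C.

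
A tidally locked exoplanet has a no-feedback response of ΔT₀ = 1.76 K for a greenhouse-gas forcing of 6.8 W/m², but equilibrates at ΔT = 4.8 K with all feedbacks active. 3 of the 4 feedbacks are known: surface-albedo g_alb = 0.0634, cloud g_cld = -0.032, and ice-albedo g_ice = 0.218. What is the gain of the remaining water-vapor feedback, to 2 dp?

Amplification A = ΔT/ΔT₀ = 4.8/1.76 = 2.727.
Total gain g = 1 − 1/A = 1 − 1/2.727 = 0.6333.
Known gains sum to 0.0634 − 0.032 + 0.218 = 0.2494.
g_wv = 0.6333 − 0.2494 = 0.38.

0.38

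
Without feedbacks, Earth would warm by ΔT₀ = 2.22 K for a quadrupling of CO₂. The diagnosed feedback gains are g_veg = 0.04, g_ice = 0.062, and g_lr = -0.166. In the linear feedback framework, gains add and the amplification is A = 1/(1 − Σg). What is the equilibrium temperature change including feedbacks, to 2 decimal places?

2.09 K

Total gain g = 0.04 + 0.062 − 0.166 = -0.064.
Amplification A = 1/(1 + 0.064) = 0.9398.
ΔT = 2.22 × 0.9398 = 2.09 K.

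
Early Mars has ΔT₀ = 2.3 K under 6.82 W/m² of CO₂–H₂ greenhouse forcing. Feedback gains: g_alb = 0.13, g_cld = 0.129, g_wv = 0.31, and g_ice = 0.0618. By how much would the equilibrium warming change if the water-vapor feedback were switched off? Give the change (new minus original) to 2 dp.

Original: g = 0.6308, ΔT = 2.3/(1−0.6308) = 6.2297 K.
Without water-vapor: g' = 0.3208, ΔT' = 2.3/(1−0.3208) = 3.3863 K.
Change = 3.3863 − 6.2297 = -2.84 K.

-2.84 K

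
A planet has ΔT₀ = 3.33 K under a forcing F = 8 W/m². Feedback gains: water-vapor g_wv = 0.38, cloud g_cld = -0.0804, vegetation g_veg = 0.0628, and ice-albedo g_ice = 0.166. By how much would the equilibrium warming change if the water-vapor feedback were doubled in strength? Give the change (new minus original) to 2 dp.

29.29 K

Original: g = 0.5284, ΔT = 3.33/(1−0.5284) = 7.0611 K.
With doubled water-vapor: g' = 0.9084, ΔT' = 3.33/(1−0.9084) = 36.3537 K.
Change = 36.3537 − 7.0611 = 29.29 K.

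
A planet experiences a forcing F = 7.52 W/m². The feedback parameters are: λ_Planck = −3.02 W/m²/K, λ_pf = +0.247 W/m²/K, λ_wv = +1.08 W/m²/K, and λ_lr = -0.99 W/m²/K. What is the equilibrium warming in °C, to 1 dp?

Net feedback parameter λ = (−3.02) + (+0.247) + (+1.08) + (-0.99) = -2.683 W/m²/K.
ΔT = −F/λ = −7.52/(-2.683) = 2.8 °C.

2.8 °C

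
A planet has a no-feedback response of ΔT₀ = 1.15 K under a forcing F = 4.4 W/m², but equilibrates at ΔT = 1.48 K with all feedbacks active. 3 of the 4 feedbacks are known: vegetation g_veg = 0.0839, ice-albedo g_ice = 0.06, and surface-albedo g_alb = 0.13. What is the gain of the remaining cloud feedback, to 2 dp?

-0.05

Amplification A = ΔT/ΔT₀ = 1.48/1.15 = 1.287.
Total gain g = 1 − 1/A = 1 − 1/1.287 = 0.223.
Known gains sum to 0.0839 + 0.06 + 0.13 = 0.2739.
g_cld = 0.223 − 0.2739 = -0.05.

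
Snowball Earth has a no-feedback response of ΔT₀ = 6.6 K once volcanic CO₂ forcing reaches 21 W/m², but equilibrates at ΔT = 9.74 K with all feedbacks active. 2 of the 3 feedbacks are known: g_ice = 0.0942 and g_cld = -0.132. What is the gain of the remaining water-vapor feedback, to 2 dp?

0.36

Amplification A = ΔT/ΔT₀ = 9.74/6.6 = 1.476.
Total gain g = 1 − 1/A = 1 − 1/1.476 = 0.3225.
Known gains sum to 0.0942 − 0.132 = -0.0378.
g_wv = 0.3225 + 0.0378 = 0.36.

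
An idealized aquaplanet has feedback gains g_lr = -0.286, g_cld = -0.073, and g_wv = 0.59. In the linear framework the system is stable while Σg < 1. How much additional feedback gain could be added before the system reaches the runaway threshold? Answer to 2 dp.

Current total gain = -0.286 − 0.073 + 0.59 = 0.231.
Margin to runaway = 1 − 0.231 = 0.77.

0.77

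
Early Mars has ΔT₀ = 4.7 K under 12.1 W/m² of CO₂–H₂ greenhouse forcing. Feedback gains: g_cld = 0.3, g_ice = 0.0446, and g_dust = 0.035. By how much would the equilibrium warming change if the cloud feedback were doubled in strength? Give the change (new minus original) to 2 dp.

7.09 K

Original: g = 0.3796, ΔT = 4.7/(1−0.3796) = 7.5758 K.
With doubled cloud: g' = 0.6796, ΔT' = 4.7/(1−0.6796) = 14.6692 K.
Change = 14.6692 − 7.5758 = 7.09 K.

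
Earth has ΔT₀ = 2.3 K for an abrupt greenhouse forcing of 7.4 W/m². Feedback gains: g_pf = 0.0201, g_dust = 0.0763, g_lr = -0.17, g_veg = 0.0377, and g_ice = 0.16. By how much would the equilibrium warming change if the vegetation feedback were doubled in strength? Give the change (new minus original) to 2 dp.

0.12 K

Original: g = 0.1241, ΔT = 2.3/(1−0.1241) = 2.6259 K.
With doubled vegetation: g' = 0.1618, ΔT' = 2.3/(1−0.1618) = 2.7440 K.
Change = 2.7440 − 2.6259 = 0.12 K.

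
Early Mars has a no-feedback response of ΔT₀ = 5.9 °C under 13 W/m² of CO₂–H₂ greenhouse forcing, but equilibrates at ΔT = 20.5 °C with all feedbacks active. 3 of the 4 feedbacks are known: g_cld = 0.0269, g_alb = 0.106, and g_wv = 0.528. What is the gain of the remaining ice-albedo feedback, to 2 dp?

Amplification A = ΔT/ΔT₀ = 20.5/5.9 = 3.475.
Total gain g = 1 − 1/A = 1 − 1/3.475 = 0.7122.
Known gains sum to 0.0269 + 0.106 + 0.528 = 0.6609.
g_ice = 0.7122 − 0.6609 = 0.05.

0.05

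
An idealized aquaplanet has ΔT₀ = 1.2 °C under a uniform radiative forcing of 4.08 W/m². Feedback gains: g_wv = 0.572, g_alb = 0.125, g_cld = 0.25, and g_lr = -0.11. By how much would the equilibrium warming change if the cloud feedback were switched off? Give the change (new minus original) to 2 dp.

-4.46 °C

Original: g = 0.837, ΔT = 1.2/(1−0.837) = 7.3620 °C.
Without cloud: g' = 0.587, ΔT' = 1.2/(1−0.587) = 2.9056 °C.
Change = 2.9056 − 7.3620 = -4.46 °C.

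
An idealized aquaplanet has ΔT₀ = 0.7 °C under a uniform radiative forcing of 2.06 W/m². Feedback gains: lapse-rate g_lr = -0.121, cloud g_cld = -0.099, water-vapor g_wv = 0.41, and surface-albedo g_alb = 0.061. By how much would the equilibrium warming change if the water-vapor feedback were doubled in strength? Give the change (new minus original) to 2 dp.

1.13 °C

Original: g = 0.251, ΔT = 0.7/(1−0.251) = 0.9346 °C.
With doubled water-vapor: g' = 0.661, ΔT' = 0.7/(1−0.661) = 2.0649 °C.
Change = 2.0649 − 0.9346 = 1.13 °C.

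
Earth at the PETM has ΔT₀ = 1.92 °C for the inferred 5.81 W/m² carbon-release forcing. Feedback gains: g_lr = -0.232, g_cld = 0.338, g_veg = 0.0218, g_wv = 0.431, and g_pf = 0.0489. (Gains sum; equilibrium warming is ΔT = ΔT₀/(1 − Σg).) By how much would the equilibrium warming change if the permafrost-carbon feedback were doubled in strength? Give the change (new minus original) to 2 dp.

0.70 °C

Original: g = 0.6077, ΔT = 1.92/(1−0.6077) = 4.8942 °C.
With doubled permafrost-carbon: g' = 0.6566, ΔT' = 1.92/(1−0.6566) = 5.5911 °C.
Change = 5.5911 − 4.8942 = 0.70 °C.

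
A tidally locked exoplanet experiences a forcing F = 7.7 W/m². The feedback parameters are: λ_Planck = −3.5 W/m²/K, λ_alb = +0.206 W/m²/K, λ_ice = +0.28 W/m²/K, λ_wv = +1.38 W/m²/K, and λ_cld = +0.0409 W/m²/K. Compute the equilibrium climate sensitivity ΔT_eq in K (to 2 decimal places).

Net feedback parameter λ = (−3.5) + (+0.206) + (+0.28) + (+1.38) + (+0.0409) = -1.5931 W/m²/K.
ΔT = −F/λ = −7.7/(-1.5931) = 4.83 K.

4.83 K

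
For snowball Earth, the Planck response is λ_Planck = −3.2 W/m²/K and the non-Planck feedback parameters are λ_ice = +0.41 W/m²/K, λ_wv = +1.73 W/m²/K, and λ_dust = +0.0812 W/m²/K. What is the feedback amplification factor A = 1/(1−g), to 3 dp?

3.269

Convert to gains: g_ice = 0.41/3.2 = 0.1281; g_wv = 1.73/3.2 = 0.5406; g_dust = 0.0812/3.2 = 0.02537.
Total gain g = 0.69407.
A = 1/(1 − 0.69407) = 3.269.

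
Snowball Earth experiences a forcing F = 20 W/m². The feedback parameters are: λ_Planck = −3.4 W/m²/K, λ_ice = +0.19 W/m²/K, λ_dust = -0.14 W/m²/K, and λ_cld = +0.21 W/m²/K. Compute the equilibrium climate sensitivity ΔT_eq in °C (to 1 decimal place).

Net feedback parameter λ = (−3.4) + (+0.19) + (-0.14) + (+0.21) = -3.14 W/m²/K.
ΔT = −F/λ = −20/(-3.14) = 6.4 °C.

6.4 °C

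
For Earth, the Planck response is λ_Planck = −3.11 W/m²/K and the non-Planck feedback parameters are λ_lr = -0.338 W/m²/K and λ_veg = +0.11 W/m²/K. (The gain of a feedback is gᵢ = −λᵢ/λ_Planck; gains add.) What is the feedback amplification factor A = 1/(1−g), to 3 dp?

Convert to gains: g_lr = -0.338/3.11 = -0.1087; g_veg = 0.11/3.11 = 0.03537.
Total gain g = -0.07333.
A = 1/(1 + 0.07333) = 0.932.

0.932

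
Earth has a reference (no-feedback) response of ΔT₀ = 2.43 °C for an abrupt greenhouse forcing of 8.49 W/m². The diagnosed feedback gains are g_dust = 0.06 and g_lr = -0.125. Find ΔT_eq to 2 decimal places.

Total gain g = 0.06 − 0.125 = -0.065.
Amplification A = 1/(1 + 0.065) = 0.939.
ΔT = 2.43 × 0.939 = 2.28 °C.

2.28 °C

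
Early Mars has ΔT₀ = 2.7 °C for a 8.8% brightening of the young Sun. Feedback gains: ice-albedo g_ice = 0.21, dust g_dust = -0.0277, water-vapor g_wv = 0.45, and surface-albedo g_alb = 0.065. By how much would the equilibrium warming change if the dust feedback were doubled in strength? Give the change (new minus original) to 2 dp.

-0.75 °C

Original: g = 0.6973, ΔT = 2.7/(1−0.6973) = 8.9197 °C.
With doubled dust: g' = 0.6696, ΔT' = 2.7/(1−0.6696) = 8.1719 °C.
Change = 8.1719 − 8.9197 = -0.75 °C.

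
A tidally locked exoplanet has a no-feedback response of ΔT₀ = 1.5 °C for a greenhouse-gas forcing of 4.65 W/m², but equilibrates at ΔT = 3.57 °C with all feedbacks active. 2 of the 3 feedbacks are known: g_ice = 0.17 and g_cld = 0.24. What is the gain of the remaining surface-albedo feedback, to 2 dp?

0.17

Amplification A = ΔT/ΔT₀ = 3.57/1.5 = 2.38.
Total gain g = 1 − 1/A = 1 − 1/2.38 = 0.5798.
Known gains sum to 0.17 + 0.24 = 0.41.
g_alb = 0.5798 − 0.41 = 0.17.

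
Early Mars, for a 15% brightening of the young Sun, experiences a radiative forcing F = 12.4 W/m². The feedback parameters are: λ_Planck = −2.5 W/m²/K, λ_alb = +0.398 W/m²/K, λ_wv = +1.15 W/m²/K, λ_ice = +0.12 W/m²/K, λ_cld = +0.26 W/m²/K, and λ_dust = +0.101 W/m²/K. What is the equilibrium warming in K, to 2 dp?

26.33 K

Net feedback parameter λ = (−2.5) + (+0.398) + (+1.15) + (+0.12) + (+0.26) + (+0.101) = -0.471 W/m²/K.
ΔT = −F/λ = −12.4/(-0.471) = 26.33 K.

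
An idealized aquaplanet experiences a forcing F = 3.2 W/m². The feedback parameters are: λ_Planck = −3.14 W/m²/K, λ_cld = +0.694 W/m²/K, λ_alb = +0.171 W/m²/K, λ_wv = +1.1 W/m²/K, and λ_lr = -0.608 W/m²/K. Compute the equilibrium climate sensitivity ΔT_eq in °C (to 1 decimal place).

1.8 °C

Net feedback parameter λ = (−3.14) + (+0.694) + (+0.171) + (+1.1) + (-0.608) = -1.783 W/m²/K.
ΔT = −F/λ = −3.2/(-1.783) = 1.8 °C.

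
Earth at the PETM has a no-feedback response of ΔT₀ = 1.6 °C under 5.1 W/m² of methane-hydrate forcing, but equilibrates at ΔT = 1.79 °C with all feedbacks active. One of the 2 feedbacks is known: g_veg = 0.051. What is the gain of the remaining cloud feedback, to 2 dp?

0.06

Amplification A = ΔT/ΔT₀ = 1.79/1.6 = 1.119.
Total gain g = 1 − 1/A = 1 − 1/1.119 = 0.1063.
The known gain is 0.051.
g_cld = 0.1063 − 0.051 = 0.06.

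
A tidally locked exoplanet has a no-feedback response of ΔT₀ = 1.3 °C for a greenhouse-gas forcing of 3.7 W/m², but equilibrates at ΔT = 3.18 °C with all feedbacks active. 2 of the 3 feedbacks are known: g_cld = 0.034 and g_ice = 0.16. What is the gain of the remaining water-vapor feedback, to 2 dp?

Amplification A = ΔT/ΔT₀ = 3.18/1.3 = 2.446.
Total gain g = 1 − 1/A = 1 − 1/2.446 = 0.5912.
Known gains sum to 0.034 + 0.16 = 0.194.
g_wv = 0.5912 − 0.194 = 0.40.

0.40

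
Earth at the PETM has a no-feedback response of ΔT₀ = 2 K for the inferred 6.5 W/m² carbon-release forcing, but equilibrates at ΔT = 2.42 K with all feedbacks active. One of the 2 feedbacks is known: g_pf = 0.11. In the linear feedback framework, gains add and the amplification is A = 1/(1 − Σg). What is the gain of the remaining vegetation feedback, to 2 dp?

0.06

Amplification A = ΔT/ΔT₀ = 2.42/2 = 1.21.
Total gain g = 1 − 1/A = 1 − 1/1.21 = 0.1736.
The known gain is 0.11.
g_veg = 0.1736 − 0.11 = 0.06.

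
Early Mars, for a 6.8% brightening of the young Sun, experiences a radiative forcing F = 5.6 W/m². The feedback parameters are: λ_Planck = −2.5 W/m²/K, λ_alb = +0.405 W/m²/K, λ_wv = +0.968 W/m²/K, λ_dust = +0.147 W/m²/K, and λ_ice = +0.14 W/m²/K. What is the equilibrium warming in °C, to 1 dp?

Net feedback parameter λ = (−2.5) + (+0.405) + (+0.968) + (+0.147) + (+0.14) = -0.84 W/m²/K.
ΔT = −F/λ = −5.6/(-0.84) = 6.7 °C.

6.7 °C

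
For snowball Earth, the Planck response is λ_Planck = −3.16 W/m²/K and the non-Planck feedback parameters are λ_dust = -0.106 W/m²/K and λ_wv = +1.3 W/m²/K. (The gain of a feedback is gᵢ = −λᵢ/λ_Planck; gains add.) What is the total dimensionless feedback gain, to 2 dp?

Convert to gains: g_dust = -0.106/3.16 = -0.03354; g_wv = 1.3/3.16 = 0.4114.
Total gain g = 0.37786.

0.38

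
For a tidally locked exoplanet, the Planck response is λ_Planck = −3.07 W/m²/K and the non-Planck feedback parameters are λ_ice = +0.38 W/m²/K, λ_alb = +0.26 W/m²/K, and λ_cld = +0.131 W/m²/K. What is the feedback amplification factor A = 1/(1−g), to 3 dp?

Convert to gains: g_ice = 0.38/3.07 = 0.1238; g_alb = 0.26/3.07 = 0.08469; g_cld = 0.131/3.07 = 0.04267.
Total gain g = 0.25116.
A = 1/(1 − 0.25116) = 1.335.

1.335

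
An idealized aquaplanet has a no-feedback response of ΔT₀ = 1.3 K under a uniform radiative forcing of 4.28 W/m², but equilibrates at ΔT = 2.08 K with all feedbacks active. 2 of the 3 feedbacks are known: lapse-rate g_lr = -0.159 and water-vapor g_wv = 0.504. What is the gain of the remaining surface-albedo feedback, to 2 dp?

Amplification A = ΔT/ΔT₀ = 2.08/1.3 = 1.6.
Total gain g = 1 − 1/A = 1 − 1/1.6 = 0.375.
Known gains sum to -0.159 + 0.504 = 0.345.
g_alb = 0.375 − 0.345 = 0.03.

0.03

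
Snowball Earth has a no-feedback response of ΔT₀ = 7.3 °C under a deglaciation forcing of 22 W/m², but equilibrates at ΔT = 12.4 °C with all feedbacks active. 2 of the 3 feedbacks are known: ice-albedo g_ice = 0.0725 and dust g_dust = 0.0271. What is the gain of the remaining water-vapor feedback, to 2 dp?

Amplification A = ΔT/ΔT₀ = 12.4/7.3 = 1.699.
Total gain g = 1 − 1/A = 1 − 1/1.699 = 0.4114.
Known gains sum to 0.0725 + 0.0271 = 0.0996.
g_wv = 0.4114 − 0.0996 = 0.31.

0.31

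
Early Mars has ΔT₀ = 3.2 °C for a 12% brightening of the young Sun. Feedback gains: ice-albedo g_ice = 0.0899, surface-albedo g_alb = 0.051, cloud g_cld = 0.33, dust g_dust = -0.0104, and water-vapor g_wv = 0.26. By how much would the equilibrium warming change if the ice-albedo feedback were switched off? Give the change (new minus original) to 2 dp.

-2.79 °C

Original: g = 0.7205, ΔT = 3.2/(1−0.7205) = 11.4490 °C.
Without ice-albedo: g' = 0.6306, ΔT' = 3.2/(1−0.6306) = 8.6627 °C.
Change = 8.6627 − 11.4490 = -2.79 °C.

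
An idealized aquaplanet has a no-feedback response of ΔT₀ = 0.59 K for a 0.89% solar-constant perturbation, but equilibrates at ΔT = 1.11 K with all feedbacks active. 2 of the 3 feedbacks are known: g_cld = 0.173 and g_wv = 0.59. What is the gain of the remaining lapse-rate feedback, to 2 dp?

Amplification A = ΔT/ΔT₀ = 1.11/0.59 = 1.881.
Total gain g = 1 − 1/A = 1 − 1/1.881 = 0.4684.
Known gains sum to 0.173 + 0.59 = 0.763.
g_lr = 0.4684 − 0.763 = -0.29.

-0.29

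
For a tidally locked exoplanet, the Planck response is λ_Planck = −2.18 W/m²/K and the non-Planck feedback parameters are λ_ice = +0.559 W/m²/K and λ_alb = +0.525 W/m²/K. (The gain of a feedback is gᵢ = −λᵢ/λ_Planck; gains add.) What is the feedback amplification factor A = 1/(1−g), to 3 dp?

Convert to gains: g_ice = 0.559/2.18 = 0.2564; g_alb = 0.525/2.18 = 0.2408.
Total gain g = 0.4972.
A = 1/(1 − 0.4972) = 1.989.

1.989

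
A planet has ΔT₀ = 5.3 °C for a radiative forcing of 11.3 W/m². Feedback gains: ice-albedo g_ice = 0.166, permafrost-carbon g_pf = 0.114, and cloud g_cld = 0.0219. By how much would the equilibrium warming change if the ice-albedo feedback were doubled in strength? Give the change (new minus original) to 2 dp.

Original: g = 0.3019, ΔT = 5.3/(1−0.3019) = 7.5920 °C.
With doubled ice-albedo: g' = 0.4679, ΔT' = 5.3/(1−0.4679) = 9.9605 °C.
Change = 9.9605 − 7.5920 = 2.37 °C.

2.37 °C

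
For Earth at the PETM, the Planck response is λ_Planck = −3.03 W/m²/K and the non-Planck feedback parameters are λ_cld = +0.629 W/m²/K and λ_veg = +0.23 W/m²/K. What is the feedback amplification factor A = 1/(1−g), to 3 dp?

Convert to gains: g_cld = 0.629/3.03 = 0.2076; g_veg = 0.23/3.03 = 0.07591.
Total gain g = 0.28351.
A = 1/(1 − 0.28351) = 1.396.

1.396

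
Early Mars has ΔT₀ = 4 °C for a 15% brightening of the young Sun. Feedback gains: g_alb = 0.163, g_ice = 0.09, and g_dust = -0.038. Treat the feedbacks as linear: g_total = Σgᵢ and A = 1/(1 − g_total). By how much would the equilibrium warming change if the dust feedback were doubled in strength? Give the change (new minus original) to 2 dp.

Original: g = 0.215, ΔT = 4/(1−0.215) = 5.0955 °C.
With doubled dust: g' = 0.177, ΔT' = 4/(1−0.177) = 4.8603 °C.
Change = 4.8603 − 5.0955 = -0.24 °C.

-0.24 °C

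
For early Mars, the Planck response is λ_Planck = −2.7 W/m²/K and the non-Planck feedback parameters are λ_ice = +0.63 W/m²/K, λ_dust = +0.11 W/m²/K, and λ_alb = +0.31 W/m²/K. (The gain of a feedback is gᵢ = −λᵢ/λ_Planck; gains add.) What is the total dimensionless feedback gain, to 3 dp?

0.389

Convert to gains: g_ice = 0.63/2.7 = 0.2333; g_dust = 0.11/2.7 = 0.04074; g_alb = 0.31/2.7 = 0.1148.
Total gain g = 0.38884.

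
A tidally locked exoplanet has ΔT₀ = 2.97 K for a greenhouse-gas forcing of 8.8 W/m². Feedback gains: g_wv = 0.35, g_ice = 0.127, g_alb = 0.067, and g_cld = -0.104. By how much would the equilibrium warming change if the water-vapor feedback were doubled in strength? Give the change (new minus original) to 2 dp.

Original: g = 0.44, ΔT = 2.97/(1−0.44) = 5.3036 K.
With doubled water-vapor: g' = 0.79, ΔT' = 2.97/(1−0.79) = 14.1429 K.
Change = 14.1429 − 5.3036 = 8.84 K.

8.84 K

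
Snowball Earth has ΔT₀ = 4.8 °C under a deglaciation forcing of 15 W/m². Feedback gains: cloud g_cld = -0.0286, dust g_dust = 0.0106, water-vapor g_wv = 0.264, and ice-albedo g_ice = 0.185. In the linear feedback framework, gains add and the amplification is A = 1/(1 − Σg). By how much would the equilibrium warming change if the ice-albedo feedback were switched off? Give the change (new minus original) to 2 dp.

-2.07 °C

Original: g = 0.431, ΔT = 4.8/(1−0.431) = 8.4359 °C.
Without ice-albedo: g' = 0.246, ΔT' = 4.8/(1−0.246) = 6.3660 °C.
Change = 6.3660 − 8.4359 = -2.07 °C.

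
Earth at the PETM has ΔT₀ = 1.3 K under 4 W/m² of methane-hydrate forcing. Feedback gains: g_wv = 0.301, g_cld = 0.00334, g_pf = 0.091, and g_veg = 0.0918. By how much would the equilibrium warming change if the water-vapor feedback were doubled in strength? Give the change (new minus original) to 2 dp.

Original: g = 0.48714, ΔT = 1.3/(1−0.48714) = 2.5348 K.
With doubled water-vapor: g' = 0.78814, ΔT' = 1.3/(1−0.78814) = 6.1361 K.
Change = 6.1361 − 2.5348 = 3.60 K.

3.60 K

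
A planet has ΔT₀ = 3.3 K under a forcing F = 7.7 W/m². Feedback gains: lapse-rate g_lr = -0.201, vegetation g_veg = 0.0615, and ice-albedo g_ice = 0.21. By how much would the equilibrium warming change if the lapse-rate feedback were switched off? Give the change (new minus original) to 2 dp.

Original: g = 0.0705, ΔT = 3.3/(1−0.0705) = 3.5503 K.
Without lapse-rate: g' = 0.2715, ΔT' = 3.3/(1−0.2715) = 4.5299 K.
Change = 4.5299 − 3.5503 = 0.98 K.

0.98 K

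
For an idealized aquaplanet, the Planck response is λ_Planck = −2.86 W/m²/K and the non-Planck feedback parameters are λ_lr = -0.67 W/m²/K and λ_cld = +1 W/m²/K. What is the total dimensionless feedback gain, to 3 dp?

Convert to gains: g_lr = -0.67/2.86 = -0.2343; g_cld = 1/2.86 = 0.3497.
Total gain g = 0.1154.

0.115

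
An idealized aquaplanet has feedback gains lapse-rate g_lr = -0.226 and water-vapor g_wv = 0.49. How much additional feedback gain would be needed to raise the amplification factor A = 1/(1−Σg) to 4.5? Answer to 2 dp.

Current total gain = 0.264.
Target gain for A = 4.5: g* = 1 − 1/4.5 = 0.7778.
Additional gain needed = 0.7778 − 0.264 = 0.51.

0.51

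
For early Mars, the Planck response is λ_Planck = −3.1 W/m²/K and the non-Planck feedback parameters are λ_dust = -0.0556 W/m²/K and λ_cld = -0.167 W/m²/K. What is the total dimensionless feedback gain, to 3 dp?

Convert to gains: g_dust = -0.0556/3.1 = -0.01794; g_cld = -0.167/3.1 = -0.05387.
Total gain g = -0.07181.

-0.072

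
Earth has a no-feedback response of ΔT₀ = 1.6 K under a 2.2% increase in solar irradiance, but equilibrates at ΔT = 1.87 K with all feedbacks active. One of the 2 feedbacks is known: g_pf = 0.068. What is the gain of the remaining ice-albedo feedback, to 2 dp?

Amplification A = ΔT/ΔT₀ = 1.87/1.6 = 1.169.
Total gain g = 1 − 1/A = 1 − 1/1.169 = 0.1446.
The known gain is 0.068.
g_ice = 0.1446 − 0.068 = 0.08.

0.08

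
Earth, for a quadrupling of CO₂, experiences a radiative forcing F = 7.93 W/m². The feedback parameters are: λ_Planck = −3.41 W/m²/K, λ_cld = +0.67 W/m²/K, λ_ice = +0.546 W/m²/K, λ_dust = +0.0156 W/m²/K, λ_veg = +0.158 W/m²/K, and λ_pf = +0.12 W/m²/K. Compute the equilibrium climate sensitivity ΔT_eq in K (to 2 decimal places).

Net feedback parameter λ = (−3.41) + (+0.67) + (+0.546) + (+0.0156) + (+0.158) + (+0.12) = -1.9004 W/m²/K.
ΔT = −F/λ = −7.93/(-1.9004) = 4.17 K.

4.17 K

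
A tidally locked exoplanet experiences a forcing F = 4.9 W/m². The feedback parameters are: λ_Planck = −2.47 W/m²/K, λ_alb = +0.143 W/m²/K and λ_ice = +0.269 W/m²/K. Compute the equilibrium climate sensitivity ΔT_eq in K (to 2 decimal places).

2.38 K

Net feedback parameter λ = (−2.47) + (+0.143) + (+0.269) = -2.058 W/m²/K.
ΔT = −F/λ = −4.9/(-2.058) = 2.38 K.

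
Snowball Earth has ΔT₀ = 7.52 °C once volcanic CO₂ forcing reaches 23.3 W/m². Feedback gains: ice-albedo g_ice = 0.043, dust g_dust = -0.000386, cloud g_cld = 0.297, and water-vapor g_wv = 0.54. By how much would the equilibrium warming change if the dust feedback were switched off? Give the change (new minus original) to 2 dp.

0.20 °C

Original: g = 0.879614, ΔT = 7.52/(1−0.879614) = 62.4657 °C.
Without dust: g' = 0.88, ΔT' = 7.52/(1−0.88) = 62.6667 °C.
Change = 62.6667 − 62.4657 = 0.20 °C.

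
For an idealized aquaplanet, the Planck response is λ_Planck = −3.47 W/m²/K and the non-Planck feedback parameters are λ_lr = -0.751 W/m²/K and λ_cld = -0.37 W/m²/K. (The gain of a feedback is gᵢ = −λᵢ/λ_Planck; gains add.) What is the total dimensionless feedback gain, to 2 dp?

Convert to gains: g_lr = -0.751/3.47 = -0.2164; g_cld = -0.37/3.47 = -0.1066.
Total gain g = -0.323.

-0.32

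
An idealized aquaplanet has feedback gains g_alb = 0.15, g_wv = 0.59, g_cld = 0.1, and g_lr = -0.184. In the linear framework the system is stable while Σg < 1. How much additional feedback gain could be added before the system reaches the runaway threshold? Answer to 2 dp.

0.34

Current total gain = 0.15 + 0.59 + 0.1 − 0.184 = 0.656.
Margin to runaway = 1 − 0.656 = 0.34.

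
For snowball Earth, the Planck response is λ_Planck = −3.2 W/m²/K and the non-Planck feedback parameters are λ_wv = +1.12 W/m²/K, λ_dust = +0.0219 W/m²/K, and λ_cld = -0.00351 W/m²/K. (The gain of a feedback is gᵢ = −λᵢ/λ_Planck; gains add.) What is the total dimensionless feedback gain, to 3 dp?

Convert to gains: g_wv = 1.12/3.2 = 0.35; g_dust = 0.0219/3.2 = 0.006844; g_cld = -0.00351/3.2 = -0.001097.
Total gain g = 0.355747.

0.356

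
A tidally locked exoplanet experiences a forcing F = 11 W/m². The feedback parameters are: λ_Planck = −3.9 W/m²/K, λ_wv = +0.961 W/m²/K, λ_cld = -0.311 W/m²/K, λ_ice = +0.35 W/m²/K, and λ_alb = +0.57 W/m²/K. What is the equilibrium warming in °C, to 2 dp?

4.72 °C

Net feedback parameter λ = (−3.9) + (+0.961) + (-0.311) + (+0.35) + (+0.57) = -2.33 W/m²/K.
ΔT = −F/λ = −11/(-2.33) = 4.72 °C.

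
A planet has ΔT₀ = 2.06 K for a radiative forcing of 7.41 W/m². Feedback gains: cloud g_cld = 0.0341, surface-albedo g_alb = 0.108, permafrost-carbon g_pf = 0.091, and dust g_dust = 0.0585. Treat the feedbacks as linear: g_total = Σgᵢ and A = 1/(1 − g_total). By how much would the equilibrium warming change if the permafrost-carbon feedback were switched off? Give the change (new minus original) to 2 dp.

Original: g = 0.2916, ΔT = 2.06/(1−0.2916) = 2.9080 K.
Without permafrost-carbon: g' = 0.2006, ΔT' = 2.06/(1−0.2006) = 2.5769 K.
Change = 2.5769 − 2.9080 = -0.33 K.

-0.33 K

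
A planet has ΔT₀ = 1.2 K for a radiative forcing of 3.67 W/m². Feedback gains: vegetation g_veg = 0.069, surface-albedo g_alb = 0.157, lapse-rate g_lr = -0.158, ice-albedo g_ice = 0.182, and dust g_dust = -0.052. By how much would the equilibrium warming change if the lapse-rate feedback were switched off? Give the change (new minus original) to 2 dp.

Original: g = 0.198, ΔT = 1.2/(1−0.198) = 1.4963 K.
Without lapse-rate: g' = 0.356, ΔT' = 1.2/(1−0.356) = 1.8634 K.
Change = 1.8634 − 1.4963 = 0.37 K.

0.37 K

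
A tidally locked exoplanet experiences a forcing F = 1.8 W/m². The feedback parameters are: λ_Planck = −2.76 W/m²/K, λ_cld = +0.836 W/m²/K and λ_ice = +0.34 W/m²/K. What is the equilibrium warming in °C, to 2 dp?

1.14 °C

Net feedback parameter λ = (−2.76) + (+0.836) + (+0.34) = -1.584 W/m²/K.
ΔT = −F/λ = −1.8/(-1.584) = 1.14 °C.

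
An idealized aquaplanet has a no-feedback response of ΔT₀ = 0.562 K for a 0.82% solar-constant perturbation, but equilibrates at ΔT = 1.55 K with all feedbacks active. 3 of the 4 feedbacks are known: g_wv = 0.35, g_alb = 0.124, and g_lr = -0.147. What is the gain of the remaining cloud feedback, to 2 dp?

0.31

Amplification A = ΔT/ΔT₀ = 1.55/0.562 = 2.758.
Total gain g = 1 − 1/A = 1 − 1/2.758 = 0.6374.
Known gains sum to 0.35 + 0.124 − 0.147 = 0.327.
g_cld = 0.6374 − 0.327 = 0.31.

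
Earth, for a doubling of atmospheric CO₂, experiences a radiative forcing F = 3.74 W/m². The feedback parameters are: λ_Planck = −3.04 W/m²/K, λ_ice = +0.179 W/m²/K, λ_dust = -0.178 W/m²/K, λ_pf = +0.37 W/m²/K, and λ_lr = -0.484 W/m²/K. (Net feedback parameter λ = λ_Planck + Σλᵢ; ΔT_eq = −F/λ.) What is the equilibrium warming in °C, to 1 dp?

1.2 °C

Net feedback parameter λ = (−3.04) + (+0.179) + (-0.178) + (+0.37) + (-0.484) = -3.153 W/m²/K.
ΔT = −F/λ = −3.74/(-3.153) = 1.2 °C.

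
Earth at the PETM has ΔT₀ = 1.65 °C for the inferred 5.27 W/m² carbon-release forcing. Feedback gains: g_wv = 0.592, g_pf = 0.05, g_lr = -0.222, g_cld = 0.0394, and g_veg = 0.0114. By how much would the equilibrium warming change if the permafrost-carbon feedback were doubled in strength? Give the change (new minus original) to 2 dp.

0.33 °C

Original: g = 0.4708, ΔT = 1.65/(1−0.4708) = 3.1179 °C.
With doubled permafrost-carbon: g' = 0.5208, ΔT' = 1.65/(1−0.5208) = 3.4432 °C.
Change = 3.4432 − 3.1179 = 0.33 °C.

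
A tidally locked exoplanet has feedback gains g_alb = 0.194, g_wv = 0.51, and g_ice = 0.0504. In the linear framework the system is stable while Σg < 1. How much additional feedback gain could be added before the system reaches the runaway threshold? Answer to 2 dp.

0.25

Current total gain = 0.194 + 0.51 + 0.0504 = 0.7544.
Margin to runaway = 1 − 0.7544 = 0.25.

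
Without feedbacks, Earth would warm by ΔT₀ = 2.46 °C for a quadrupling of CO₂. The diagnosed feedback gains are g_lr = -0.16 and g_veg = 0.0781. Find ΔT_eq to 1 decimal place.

Total gain g = -0.16 + 0.0781 = -0.0819.
Amplification A = 1/(1 + 0.0819) = 0.9243.
ΔT = 2.46 × 0.9243 = 2.3 °C.

2.3 °C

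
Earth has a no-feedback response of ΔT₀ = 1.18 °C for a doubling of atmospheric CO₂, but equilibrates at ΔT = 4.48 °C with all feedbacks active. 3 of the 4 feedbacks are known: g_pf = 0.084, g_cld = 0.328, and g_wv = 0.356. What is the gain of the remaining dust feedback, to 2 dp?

-0.03

Amplification A = ΔT/ΔT₀ = 4.48/1.18 = 3.797.
Total gain g = 1 − 1/A = 1 − 1/3.797 = 0.7366.
Known gains sum to 0.084 + 0.328 + 0.356 = 0.768.
g_dust = 0.7366 − 0.768 = -0.03.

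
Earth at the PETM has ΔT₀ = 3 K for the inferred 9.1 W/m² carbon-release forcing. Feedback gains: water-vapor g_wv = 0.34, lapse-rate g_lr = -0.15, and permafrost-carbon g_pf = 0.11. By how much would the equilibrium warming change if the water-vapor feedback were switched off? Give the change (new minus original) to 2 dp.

Original: g = 0.3, ΔT = 3/(1−0.3) = 4.2857 K.
Without water-vapor: g' = -0.04, ΔT' = 3/(1+0.04) = 2.8846 K.
Change = 2.8846 − 4.2857 = -1.40 K.

-1.40 K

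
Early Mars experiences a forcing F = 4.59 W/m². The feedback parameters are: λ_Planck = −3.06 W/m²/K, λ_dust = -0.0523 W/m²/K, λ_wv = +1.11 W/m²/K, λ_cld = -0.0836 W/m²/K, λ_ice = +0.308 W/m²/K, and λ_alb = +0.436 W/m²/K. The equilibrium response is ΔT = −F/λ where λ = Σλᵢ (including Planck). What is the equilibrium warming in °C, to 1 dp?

Net feedback parameter λ = (−3.06) + (-0.0523) + (+1.11) + (-0.0836) + (+0.308) + (+0.436) = -1.3419 W/m²/K.
ΔT = −F/λ = −4.59/(-1.3419) = 3.4 °C.

3.4 °C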